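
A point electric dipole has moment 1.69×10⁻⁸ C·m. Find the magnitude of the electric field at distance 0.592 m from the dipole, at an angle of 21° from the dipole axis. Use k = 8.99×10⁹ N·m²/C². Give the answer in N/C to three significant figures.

E ≈ 1390 N/C

At angle θ the dipole field magnitude is E = (kp/r³)·√(1 + 3cos²θ).
kp/r³ = (8.99×10⁹)(1.69×10⁻⁸) / (0.592)³ = 732.3 N/C.
√(1 + 3cos²21°) = √(1 + 3·0.8716) = √3.6147 ≈ 1.9012.
E ≈ 732.3 × 1.901 = 1392 N/C.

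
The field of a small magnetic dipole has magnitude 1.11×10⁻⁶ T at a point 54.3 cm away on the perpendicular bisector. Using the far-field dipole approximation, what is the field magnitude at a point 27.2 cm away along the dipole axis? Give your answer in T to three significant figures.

B ≈ 1.77×10⁻⁵ T

Dipole fields scale as 1/r³ in the far field.
The axial field is twice the equatorial field at the same r, so the geometry factor is 2/1.
B₂ = B₁ · (2/1) · (r₁/r₂)³ = 1.11×10⁻⁶ · 2 · (54.3/27.2)³.
(r₁/r₂)³ = (1.996)³ = 7.956.
B₂ ≈ 1.766×10⁻⁵ T.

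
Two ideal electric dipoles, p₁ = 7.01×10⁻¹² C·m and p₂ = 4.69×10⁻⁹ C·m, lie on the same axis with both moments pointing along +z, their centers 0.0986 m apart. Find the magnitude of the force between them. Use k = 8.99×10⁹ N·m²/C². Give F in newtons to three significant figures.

On-axis field of dipole 1 at distance r: E = 2kp₁/r³. Force on dipole 2 is F = p₂·dE/dr (gradient along axis).
dE/dr = −6kp₁/r⁴, so |F| = 6kp₁p₂/r⁴ (attractive for aligned moments).
F = 6(8.99×10⁹)(7.01×10⁻¹²)(4.69×10⁻⁹)/(0.0986)⁴ = 1.876×10⁻⁵ N.

F ≈ 1.88×10⁻⁵ N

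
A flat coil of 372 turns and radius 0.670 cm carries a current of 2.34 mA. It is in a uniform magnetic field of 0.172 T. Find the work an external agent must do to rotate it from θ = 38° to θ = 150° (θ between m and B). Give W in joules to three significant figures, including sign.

W ≈ 3.49×10⁻⁵ J

m = NIA = NIπa² = 372·(0.00234)·π·(0.00670)² = 1.228×10⁻⁴ A·m².
W_ext = ΔU = −mB cosθ₂ + mB cosθ₁ = mB(cosθ₁ − cosθ₂).
W = (1.228×10⁻⁴)(0.172)·(cos38° − cos150°) = (2.112×10⁻⁵)·(+1.6540) = 3.494×10⁻⁵ J.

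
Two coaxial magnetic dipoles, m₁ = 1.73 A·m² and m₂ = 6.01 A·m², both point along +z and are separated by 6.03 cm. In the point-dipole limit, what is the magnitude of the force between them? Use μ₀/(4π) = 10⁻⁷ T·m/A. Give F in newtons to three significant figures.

On-axis B of dipole 1: B = (μ₀/4π)·2m₁/r³. Force on dipole 2: F = m₂·dB/dr.
dB/dr = −(μ₀/4π)·6m₁/r⁴, so |F| = (μ₀/4π)·6m₁m₂/r⁴.
F = 6(10⁻⁷)(1.73)(6.01)/(0.0603)⁴ = 0.4718 N.

F ≈ 0.472 N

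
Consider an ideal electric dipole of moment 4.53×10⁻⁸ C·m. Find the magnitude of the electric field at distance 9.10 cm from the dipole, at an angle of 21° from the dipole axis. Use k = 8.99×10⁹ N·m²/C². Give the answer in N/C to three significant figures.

At angle θ the dipole field magnitude is E = (kp/r³)·√(1 + 3cos²θ).
kp/r³ = (8.99×10⁹)(4.53×10⁻⁸) / (0.0910)³ = 5.404×10⁵ N/C.
√(1 + 3cos²21°) = √(1 + 3·0.8716) = √3.6147 ≈ 1.9012.
E ≈ 5.404×10⁵ × 1.901 = 1.027×10⁶ N/C.

E ≈ 1.03×10⁶ N/C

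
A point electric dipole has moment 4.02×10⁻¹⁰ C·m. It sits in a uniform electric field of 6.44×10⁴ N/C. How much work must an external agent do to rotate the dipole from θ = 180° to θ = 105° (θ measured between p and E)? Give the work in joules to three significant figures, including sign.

W ≈ -1.92×10⁻⁵ J

W_ext = ΔU = U(θ₂) − U(θ₁) = −pE cosθ₂ − (−pE cosθ₁) = pE(cosθ₁ − cosθ₂).
W = (4.02×10⁻¹⁰)(6.44×10⁴)·(cos180° − cos105°) = (2.589×10⁻⁵)·(-0.7412) = -1.919×10⁻⁵ J.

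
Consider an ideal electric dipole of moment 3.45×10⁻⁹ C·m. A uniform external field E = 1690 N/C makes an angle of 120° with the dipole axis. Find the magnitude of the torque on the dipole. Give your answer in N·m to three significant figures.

Torque on an electric dipole: τ = pE sinθ.
τ = (3.45×10⁻⁹)(1690)·sin120° = 5.049×10⁻⁶ N·m.

τ ≈ 5.05×10⁻⁶ N·m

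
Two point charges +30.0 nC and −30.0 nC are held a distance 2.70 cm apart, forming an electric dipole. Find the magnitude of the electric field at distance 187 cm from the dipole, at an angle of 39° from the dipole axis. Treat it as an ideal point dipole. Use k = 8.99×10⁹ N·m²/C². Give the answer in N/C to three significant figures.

E ≈ 1.87 N/C

Dipole moment p = qd = (3.00×10⁻⁸ C)(0.0270 m) = 8.10×10⁻¹⁰ C·m.
At angle θ the dipole field magnitude is E = (kp/r³)·√(1 + 3cos²θ).
kp/r³ = (8.99×10⁹)(8.10×10⁻¹⁰) / (1.87)³ = 1.114 N/C.
√(1 + 3cos²39°) = √(1 + 3·0.6040) = √2.8119 ≈ 1.6769.
E ≈ 1.114 × 1.677 = 1.867 N/C.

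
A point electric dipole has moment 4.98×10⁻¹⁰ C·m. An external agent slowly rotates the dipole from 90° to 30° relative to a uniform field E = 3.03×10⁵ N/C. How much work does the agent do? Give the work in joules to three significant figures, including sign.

W ≈ -1.31×10⁻⁴ J

W_ext = ΔU = U(θ₂) − U(θ₁) = −pE cosθ₂ − (−pE cosθ₁) = pE(cosθ₁ − cosθ₂).
W = (4.98×10⁻¹⁰)(3.03×10⁵)·(cos90° − cos30°) = (1.509×10⁻⁴)·(-0.8660) = -1.307×10⁻⁴ J.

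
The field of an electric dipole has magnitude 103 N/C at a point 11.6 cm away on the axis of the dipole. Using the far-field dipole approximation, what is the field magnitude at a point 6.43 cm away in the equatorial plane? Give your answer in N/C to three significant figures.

Dipole fields scale as 1/r³ in the far field.
The axial field is twice the equatorial field at the same r, so the geometry factor is 1/2.
E₂ = E₁ · (1/2) · (r₁/r₂)³ = 103 · 0.5 · (11.6/6.43)³.
(r₁/r₂)³ = (1.804)³ = 5.871.
E₂ ≈ 302.4 N/C.

E ≈ 302 N/C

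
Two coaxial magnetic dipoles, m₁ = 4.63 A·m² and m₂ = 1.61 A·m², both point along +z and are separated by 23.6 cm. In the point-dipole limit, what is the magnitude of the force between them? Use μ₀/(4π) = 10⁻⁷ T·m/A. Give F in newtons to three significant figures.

F ≈ 0.00144 N

On-axis B of dipole 1: B = (μ₀/4π)·2m₁/r³. Force on dipole 2: F = m₂·dB/dr.
dB/dr = −(μ₀/4π)·6m₁/r⁴, so |F| = (μ₀/4π)·6m₁m₂/r⁴.
F = 6(10⁻⁷)(4.63)(1.61)/(0.236)⁴ = 0.001442 N.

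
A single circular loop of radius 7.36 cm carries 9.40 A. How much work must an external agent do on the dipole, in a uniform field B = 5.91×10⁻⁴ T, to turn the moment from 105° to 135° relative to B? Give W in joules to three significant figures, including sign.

Magnetic moment m = IA = Iπa² = (9.40)·π·(0.0736)² = 0.160 A·m².
W_ext = ΔU = −mB cosθ₂ + mB cosθ₁ = mB(cosθ₁ − cosθ₂).
W = (0.160)(5.91×10⁻⁴)·(cos105° − cos135°) = (9.456×10⁻⁵)·(+0.4483) = 4.239×10⁻⁵ J.

W ≈ 4.24×10⁻⁵ J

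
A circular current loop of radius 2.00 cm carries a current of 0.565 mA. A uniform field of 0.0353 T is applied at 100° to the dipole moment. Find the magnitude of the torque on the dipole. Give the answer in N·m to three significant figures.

τ ≈ 2.47×10⁻⁸ N·m

Magnetic moment m = IA = Iπa² = (5.65×10⁻⁴)·π·(0.0200)² = 7.10×10⁻⁷ A·m².
Torque on a magnetic dipole: τ = mB sinθ.
τ = (7.10×10⁻⁷)(0.0353)·sin100° = 2.468×10⁻⁸ N·m.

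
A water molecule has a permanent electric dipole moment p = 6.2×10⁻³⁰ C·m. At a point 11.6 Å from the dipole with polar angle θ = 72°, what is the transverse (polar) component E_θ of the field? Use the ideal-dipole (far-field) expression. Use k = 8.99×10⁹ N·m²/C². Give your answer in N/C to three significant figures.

E_θ ≈ 3.40×10⁷ N/C

For a dipole, E_θ = (kp sinθ)/r³.
kp/r³ = (8.99×10⁹)(6.20×10⁻³⁰)/(1.16×10⁻⁹)³ = 3.571×10⁷ N/C.
E_θ = 3.571×10⁷·sin72° = 3.396×10⁷ N/C.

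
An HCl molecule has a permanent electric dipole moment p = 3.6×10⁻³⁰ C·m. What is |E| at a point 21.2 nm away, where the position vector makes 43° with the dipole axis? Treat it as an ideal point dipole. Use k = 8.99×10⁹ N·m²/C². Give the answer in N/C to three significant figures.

At angle θ the dipole field magnitude is E = (kp/r³)·√(1 + 3cos²θ).
kp/r³ = (8.99×10⁹)(3.60×10⁻³⁰) / (2.12×10⁻⁸)³ = 3397 N/C.
√(1 + 3cos²43°) = √(1 + 3·0.5349) = √2.6046 ≈ 1.6139.
E ≈ 3397 × 1.614 = 5482 N/C.

E ≈ 5480 N/C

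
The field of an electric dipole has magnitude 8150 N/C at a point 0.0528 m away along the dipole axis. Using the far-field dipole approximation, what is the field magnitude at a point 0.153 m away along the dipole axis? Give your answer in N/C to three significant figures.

Dipole fields scale as 1/r³ in the far field; the geometry is the same at both points.
E₂ = E₁ · (r₁/r₂)³ = 8150 · (0.0528/0.153)³.
(r₁/r₂)³ = (0.3451)³ = 0.0411.
E₂ ≈ 335.0 N/C.

E ≈ 335 N/C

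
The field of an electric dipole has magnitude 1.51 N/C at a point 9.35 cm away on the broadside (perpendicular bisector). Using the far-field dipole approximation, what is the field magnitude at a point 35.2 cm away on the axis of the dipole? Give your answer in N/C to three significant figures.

Dipole fields scale as 1/r³ in the far field.
The axial field is twice the equatorial field at the same r, so the geometry factor is 2/1.
E₂ = E₁ · (2/1) · (r₁/r₂)³ = 1.51 · 2 · (9.35/35.2)³.
(r₁/r₂)³ = (0.2656)³ = 0.01874.
E₂ ≈ 0.05660 N/C.

E ≈ 0.0566 N/C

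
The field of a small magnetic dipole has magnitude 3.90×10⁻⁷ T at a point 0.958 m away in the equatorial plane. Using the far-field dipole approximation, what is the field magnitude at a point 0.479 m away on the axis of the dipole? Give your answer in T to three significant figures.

B ≈ 6.24×10⁻⁶ T

Dipole fields scale as 1/r³ in the far field.
The axial field is twice the equatorial field at the same r, so the geometry factor is 2/1.
B₂ = B₁ · (2/1) · (r₁/r₂)³ = 3.90×10⁻⁷ · 2 · (0.958/0.479)³.
(r₁/r₂)³ = (2)³ = 8.
B₂ ≈ 6.240×10⁻⁶ T.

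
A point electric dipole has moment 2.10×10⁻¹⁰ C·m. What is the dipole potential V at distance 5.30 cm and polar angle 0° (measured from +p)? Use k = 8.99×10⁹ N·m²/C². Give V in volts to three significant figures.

The dipole potential is V = kp cosθ / r².
V = (8.99×10⁹)(2.10×10⁻¹⁰)·cos0° / (0.0530)² = 672.1 V.

V ≈ 672 V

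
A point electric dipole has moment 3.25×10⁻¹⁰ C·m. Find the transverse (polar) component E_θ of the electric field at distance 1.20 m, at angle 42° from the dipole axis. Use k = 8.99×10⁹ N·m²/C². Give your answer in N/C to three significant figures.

For a dipole, E_θ = (kp sinθ)/r³.
kp/r³ = (8.99×10⁹)(3.25×10⁻¹⁰)/(1.20)³ = 1.691 N/C.
E_θ = 1.691·sin42° = 1.131 N/C.

E_θ ≈ 1.13 N/C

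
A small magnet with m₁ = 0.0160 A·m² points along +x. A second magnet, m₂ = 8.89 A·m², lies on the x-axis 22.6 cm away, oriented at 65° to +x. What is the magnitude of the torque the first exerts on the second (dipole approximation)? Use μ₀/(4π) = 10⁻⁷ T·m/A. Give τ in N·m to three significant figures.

τ ≈ 2.23×10⁻⁶ N·m

Dipole B is on the axis of dipole A, so B₁ there is axial: B₁ = (μ₀/4π)·2m₁/r³ along +x.
B₁ = 2(10⁻⁷)(0.0160)/(0.226)³ = 2.772×10⁻⁷ T.
τ = m₂ B₁ sinθ.
τ = (8.89)(2.772×10⁻⁷)·sin65° = 2.234×10⁻⁶ N·m.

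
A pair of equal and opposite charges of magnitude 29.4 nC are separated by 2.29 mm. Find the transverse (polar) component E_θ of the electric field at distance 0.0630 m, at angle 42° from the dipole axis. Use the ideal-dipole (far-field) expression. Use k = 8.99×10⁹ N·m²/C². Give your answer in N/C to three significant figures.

E_θ ≈ 1620 N/C

Dipole moment p = qd = (2.94×10⁻⁸ C)(0.00229 m) = 6.733×10⁻¹¹ C·m.
For a dipole, E_θ = (kp sinθ)/r³.
kp/r³ = (8.99×10⁹)(6.733×10⁻¹¹)/(0.0630)³ = 2421 N/C.
E_θ = 2421·sin42° = 1620 N/C.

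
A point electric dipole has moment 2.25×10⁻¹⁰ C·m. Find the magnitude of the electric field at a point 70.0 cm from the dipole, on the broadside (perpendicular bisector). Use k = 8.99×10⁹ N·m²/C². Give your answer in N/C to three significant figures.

In the equatorial plane E = kp/r³.
E = (8.99×10⁹)(2.25×10⁻¹⁰) / (0.700)³ = 5.897 N/C.

E ≈ 5.90 N/C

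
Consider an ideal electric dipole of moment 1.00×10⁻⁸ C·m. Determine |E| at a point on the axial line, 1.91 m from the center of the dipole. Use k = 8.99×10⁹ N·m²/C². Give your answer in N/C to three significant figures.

E ≈ 25.8 N/C

On the dipole axis E = 2kp/r³.
E = 2·(8.99×10⁹)(1.00×10⁻⁸) / (1.91)³ = 25.80 N/C.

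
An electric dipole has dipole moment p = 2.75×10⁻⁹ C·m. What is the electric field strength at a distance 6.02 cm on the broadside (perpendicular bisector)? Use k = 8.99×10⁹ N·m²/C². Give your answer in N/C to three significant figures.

E ≈ 1.13×10⁵ N/C

In the equatorial plane E = kp/r³.
E = (8.99×10⁹)(2.75×10⁻⁹) / (0.0602)³ = 1.133×10⁵ N/C.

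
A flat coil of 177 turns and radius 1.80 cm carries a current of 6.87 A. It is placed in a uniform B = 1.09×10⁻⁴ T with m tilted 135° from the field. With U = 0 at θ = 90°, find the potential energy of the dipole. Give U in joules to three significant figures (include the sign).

U ≈ 9.54×10⁻⁵ J

m = NIA = NIπa² = 177·(6.87)·π·(0.0180)² = 1.238 A·m².
U = −m·B = −mB cosθ.
U = −(1.238)(1.09×10⁻⁴)·cos135° = 9.542×10⁻⁵ J.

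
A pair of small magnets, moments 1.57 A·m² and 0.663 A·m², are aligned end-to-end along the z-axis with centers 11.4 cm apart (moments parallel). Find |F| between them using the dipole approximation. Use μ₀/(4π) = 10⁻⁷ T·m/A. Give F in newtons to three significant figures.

F ≈ 0.00370 N

On-axis B of dipole 1: B = (μ₀/4π)·2m₁/r³. Force on dipole 2: F = m₂·dB/dr.
dB/dr = −(μ₀/4π)·6m₁/r⁴, so |F| = (μ₀/4π)·6m₁m₂/r⁴.
F = 6(10⁻⁷)(1.57)(0.663)/(0.114)⁴ = 0.003698 N.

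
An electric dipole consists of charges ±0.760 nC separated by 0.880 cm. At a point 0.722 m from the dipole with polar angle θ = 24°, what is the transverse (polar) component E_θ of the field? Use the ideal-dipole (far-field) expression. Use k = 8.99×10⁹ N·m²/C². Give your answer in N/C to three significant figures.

E_θ ≈ 0.0650 N/C

Dipole moment p = qd = (7.60×10⁻¹⁰ C)(0.00880 m) = 6.688×10⁻¹² C·m.
For a dipole, E_θ = (kp sinθ)/r³.
kp/r³ = (8.99×10⁹)(6.688×10⁻¹²)/(0.722)³ = 0.1598 N/C.
E_θ = 0.1598·sin24° = 0.06498 N/C.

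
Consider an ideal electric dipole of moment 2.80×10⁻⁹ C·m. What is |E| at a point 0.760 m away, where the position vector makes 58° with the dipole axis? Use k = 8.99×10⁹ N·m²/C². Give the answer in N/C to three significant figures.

At angle θ the dipole field magnitude is E = (kp/r³)·√(1 + 3cos²θ).
kp/r³ = (8.99×10⁹)(2.80×10⁻⁹) / (0.760)³ = 57.34 N/C.
√(1 + 3cos²58°) = √(1 + 3·0.2808) = √1.8424 ≈ 1.3574.
E ≈ 57.34 × 1.357 = 77.83 N/C.

E ≈ 77.8 N/C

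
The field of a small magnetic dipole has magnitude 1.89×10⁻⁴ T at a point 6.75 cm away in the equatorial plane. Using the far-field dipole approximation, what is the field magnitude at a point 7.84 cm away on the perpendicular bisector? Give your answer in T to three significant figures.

B ≈ 1.21×10⁻⁴ T

Dipole fields scale as 1/r³ in the far field; the geometry is the same at both points.
B₂ = B₁ · (r₁/r₂)³ = 1.89×10⁻⁴ · (6.75/7.84)³.
(r₁/r₂)³ = (0.861)³ = 0.6382.
B₂ ≈ 1.206×10⁻⁴ T.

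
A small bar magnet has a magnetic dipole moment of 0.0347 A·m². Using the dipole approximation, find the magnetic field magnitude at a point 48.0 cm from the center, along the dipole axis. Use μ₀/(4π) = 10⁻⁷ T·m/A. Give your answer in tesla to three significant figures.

B ≈ 6.28×10⁻⁸ T

On axis B = (μ₀/4π)·2m/r³.
B = 2·(10⁻⁷)·(0.0347) / (0.480)³ = 6.275×10⁻⁸ T.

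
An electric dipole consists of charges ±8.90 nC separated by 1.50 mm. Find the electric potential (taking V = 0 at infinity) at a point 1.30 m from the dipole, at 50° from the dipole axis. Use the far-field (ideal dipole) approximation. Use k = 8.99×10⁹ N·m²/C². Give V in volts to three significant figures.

V ≈ 0.0456 V

Dipole moment p = qd = (8.90×10⁻⁹ C)(0.00150 m) = 1.335×10⁻¹¹ C·m.
The dipole potential is V = kp cosθ / r².
V = (8.99×10⁹)(1.335×10⁻¹¹)·cos50° / (1.30)² = 0.04565 V.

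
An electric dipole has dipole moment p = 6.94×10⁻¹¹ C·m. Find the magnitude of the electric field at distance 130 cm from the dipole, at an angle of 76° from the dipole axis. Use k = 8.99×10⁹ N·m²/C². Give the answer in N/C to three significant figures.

At angle θ the dipole field magnitude is E = (kp/r³)·√(1 + 3cos²θ).
kp/r³ = (8.99×10⁹)(6.94×10⁻¹¹) / (1.30)³ = 0.2840 N/C.
√(1 + 3cos²76°) = √(1 + 3·0.0585) = √1.1756 ≈ 1.0842.
E ≈ 0.2840 × 1.084 = 0.3079 N/C.

E ≈ 0.308 N/C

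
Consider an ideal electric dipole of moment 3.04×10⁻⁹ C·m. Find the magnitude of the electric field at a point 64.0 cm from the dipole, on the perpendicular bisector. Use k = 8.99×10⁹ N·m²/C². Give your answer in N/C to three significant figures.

In the equatorial plane E = kp/r³.
E = (8.99×10⁹)(3.04×10⁻⁹) / (0.640)³ = 104.3 N/C.

E ≈ 104 N/C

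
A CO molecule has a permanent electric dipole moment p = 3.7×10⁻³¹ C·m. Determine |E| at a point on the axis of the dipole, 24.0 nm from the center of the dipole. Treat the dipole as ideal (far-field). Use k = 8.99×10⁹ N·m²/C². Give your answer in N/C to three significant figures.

On the dipole axis E = 2kp/r³.
E = 2·(8.99×10⁹)(3.70×10⁻³¹) / (2.40×10⁻⁸)³ = 481.2 N/C.

E ≈ 481 N/C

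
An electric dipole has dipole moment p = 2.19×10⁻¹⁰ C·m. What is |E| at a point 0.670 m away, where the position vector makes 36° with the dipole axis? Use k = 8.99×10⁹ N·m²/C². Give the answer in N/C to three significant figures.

At angle θ the dipole field magnitude is E = (kp/r³)·√(1 + 3cos²θ).
kp/r³ = (8.99×10⁹)(2.19×10⁻¹⁰) / (0.670)³ = 6.546 N/C.
√(1 + 3cos²36°) = √(1 + 3·0.6545) = √2.9635 ≈ 1.7215.
E ≈ 6.546 × 1.721 = 11.27 N/C.

E ≈ 11.3 N/C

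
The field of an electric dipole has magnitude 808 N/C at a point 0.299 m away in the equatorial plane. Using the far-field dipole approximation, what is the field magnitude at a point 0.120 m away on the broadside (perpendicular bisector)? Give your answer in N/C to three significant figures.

Dipole fields scale as 1/r³ in the far field; the geometry is the same at both points.
E₂ = E₁ · (r₁/r₂)³ = 808 · (0.299/0.120)³.
(r₁/r₂)³ = (2.492)³ = 15.47.
E₂ ≈ 1.250×10⁴ N/C.

E ≈ 1.25×10⁴ N/C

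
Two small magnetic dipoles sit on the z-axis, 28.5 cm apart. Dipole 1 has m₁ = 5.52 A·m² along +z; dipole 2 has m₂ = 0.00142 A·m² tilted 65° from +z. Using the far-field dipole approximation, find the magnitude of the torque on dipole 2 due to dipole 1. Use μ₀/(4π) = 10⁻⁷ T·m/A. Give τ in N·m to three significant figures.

Dipole B is on the axis of dipole A, so B₁ there is axial: B₁ = (μ₀/4π)·2m₁/r³ along +z.
B₁ = 2(10⁻⁷)(5.52)/(0.285)³ = 4.769×10⁻⁵ T.
τ = m₂ B₁ sinθ.
τ = (0.00142)(4.769×10⁻⁵)·sin65° = 6.138×10⁻⁸ N·m.

τ ≈ 6.14×10⁻⁸ N·m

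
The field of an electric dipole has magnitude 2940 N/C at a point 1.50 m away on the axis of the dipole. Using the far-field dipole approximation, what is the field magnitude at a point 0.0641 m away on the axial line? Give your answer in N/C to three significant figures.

E ≈ 3.77×10⁷ N/C

Dipole fields scale as 1/r³ in the far field; the geometry is the same at both points.
E₂ = E₁ · (r₁/r₂)³ = 2940 · (1.50/0.0641)³.
(r₁/r₂)³ = (23.4)³ = 1.281e+04.
E₂ ≈ 3.767×10⁷ N/C.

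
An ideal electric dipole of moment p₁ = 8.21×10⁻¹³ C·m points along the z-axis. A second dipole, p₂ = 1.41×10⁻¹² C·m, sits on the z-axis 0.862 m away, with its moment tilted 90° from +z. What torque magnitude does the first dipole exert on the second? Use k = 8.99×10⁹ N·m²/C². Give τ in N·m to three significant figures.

The second dipole sits on the axis of the first, so the field there is axial: E₁ = 2kp₁/r³ along +z.
E₁ = 2(8.99×10⁹)(8.21×10⁻¹³)/(0.862)³ = 0.02305 N/C.
Torque on the second dipole: τ = p₂ E₁ sinθ.
τ = (1.41×10⁻¹²)(0.02305)·sin90° = 3.250×10⁻¹⁴ N·m.

τ ≈ 3.25×10⁻¹⁴ N·m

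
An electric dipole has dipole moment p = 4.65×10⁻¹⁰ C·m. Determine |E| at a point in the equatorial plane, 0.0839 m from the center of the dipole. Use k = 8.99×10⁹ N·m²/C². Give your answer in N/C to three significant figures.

On the perpendicular bisector E = kp/r³ (half the axial value at the same distance).
E = (8.99×10⁹)(4.65×10⁻¹⁰) / (0.0839)³ = 7078 N/C.

E ≈ 7080 N/C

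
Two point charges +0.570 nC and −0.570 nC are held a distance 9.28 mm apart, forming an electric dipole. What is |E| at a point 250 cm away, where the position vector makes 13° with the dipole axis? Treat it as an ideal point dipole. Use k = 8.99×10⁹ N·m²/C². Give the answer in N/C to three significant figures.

Dipole moment p = qd = (5.70×10⁻¹⁰ C)(0.00928 m) = 5.29×10⁻¹² C·m.
At angle θ the dipole field magnitude is E = (kp/r³)·√(1 + 3cos²θ).
kp/r³ = (8.99×10⁹)(5.29×10⁻¹²) / (2.50)³ = 0.003044 N/C.
√(1 + 3cos²13°) = √(1 + 3·0.9494) = √3.8482 ≈ 1.9617.
E ≈ 0.003044 × 1.962 = 0.005971 N/C.

E ≈ 0.00597 N/C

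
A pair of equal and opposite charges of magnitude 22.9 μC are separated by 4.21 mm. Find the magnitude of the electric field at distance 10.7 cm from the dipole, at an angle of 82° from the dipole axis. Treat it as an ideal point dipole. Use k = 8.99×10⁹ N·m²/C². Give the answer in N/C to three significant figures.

Dipole moment p = qd = (2.29×10⁻⁵ C)(0.00421 m) = 9.641×10⁻⁸ C·m.
At angle θ the dipole field magnitude is E = (kp/r³)·√(1 + 3cos²θ).
kp/r³ = (8.99×10⁹)(9.641×10⁻⁸) / (0.107)³ = 7.075×10⁵ N/C.
√(1 + 3cos²82°) = √(1 + 3·0.0194) = √1.0581 ≈ 1.0286.
E ≈ 7.075×10⁵ × 1.029 = 7.278×10⁵ N/C.

E ≈ 7.28×10⁵ N/C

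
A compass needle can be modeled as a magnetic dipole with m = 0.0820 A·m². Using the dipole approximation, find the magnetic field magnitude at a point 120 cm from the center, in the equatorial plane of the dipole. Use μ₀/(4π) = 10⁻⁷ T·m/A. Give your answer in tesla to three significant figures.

B ≈ 4.75×10⁻⁹ T

In the equatorial plane B = (μ₀/4π)·m/r³ (half the axial value).
B = (10⁻⁷)·(0.0820) / (1.20)³ = 4.745×10⁻⁹ T.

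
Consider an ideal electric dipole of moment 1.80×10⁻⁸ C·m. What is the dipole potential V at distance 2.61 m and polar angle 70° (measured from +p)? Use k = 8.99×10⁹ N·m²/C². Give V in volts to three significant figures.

V ≈ 8.12 V

The dipole potential is V = kp cosθ / r².
V = (8.99×10⁹)(1.80×10⁻⁸)·cos70° / (2.61)² = 8.125 V.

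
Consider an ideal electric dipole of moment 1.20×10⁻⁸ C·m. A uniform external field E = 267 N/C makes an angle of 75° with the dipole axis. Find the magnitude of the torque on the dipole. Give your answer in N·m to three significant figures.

Torque on an electric dipole: τ = pE sinθ.
τ = (1.20×10⁻⁸)(267)·sin75° = 3.095×10⁻⁶ N·m.

τ ≈ 3.09×10⁻⁶ N·m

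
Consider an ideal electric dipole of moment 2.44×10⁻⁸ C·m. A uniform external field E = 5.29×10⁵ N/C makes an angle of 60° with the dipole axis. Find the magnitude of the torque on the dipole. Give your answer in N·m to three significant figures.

Torque on an electric dipole: τ = pE sinθ.
τ = (2.44×10⁻⁸)(5.29×10⁵)·sin60° = 0.01118 N·m.

τ ≈ 0.0112 N·m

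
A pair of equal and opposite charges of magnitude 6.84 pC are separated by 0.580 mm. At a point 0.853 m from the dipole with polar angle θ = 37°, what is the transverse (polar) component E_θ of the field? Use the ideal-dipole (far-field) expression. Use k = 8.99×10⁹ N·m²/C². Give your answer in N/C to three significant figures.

Dipole moment p = qd = (6.84×10⁻¹² C)(5.80×10⁻⁴ m) = 3.967×10⁻¹⁵ C·m.
For a dipole, E_θ = (kp sinθ)/r³.
kp/r³ = (8.99×10⁹)(3.967×10⁻¹⁵)/(0.853)³ = 5.746×10⁻⁵ N/C.
E_θ = 5.746×10⁻⁵·sin37° = 3.458×10⁻⁵ N/C.

E_θ ≈ 3.46×10⁻⁵ N/C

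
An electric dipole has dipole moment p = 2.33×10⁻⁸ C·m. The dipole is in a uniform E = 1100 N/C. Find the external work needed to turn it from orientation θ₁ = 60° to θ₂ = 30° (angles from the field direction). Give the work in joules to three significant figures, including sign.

W ≈ -9.38×10⁻⁶ J

W_ext = ΔU = U(θ₂) − U(θ₁) = −pE cosθ₂ − (−pE cosθ₁) = pE(cosθ₁ − cosθ₂).
W = (2.33×10⁻⁸)(1100)·(cos60° − cos30°) = (2.563×10⁻⁵)·(-0.3660) = -9.381×10⁻⁶ J.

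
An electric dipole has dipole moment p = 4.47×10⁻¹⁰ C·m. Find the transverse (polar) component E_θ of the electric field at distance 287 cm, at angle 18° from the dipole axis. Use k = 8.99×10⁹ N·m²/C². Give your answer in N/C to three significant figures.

E_θ ≈ 0.0525 N/C

For a dipole, E_θ = (kp sinθ)/r³.
kp/r³ = (8.99×10⁹)(4.47×10⁻¹⁰)/(2.87)³ = 0.1700 N/C.
E_θ = 0.1700·sin18° = 0.05253 N/C.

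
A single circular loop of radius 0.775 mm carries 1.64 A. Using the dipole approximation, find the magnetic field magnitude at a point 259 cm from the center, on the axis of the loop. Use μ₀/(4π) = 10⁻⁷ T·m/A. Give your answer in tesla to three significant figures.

B ≈ 3.56×10⁻¹⁴ T

Magnetic moment m = IA = Iπa² = (1.64)·π·(7.75×10⁻⁴)² = 3.095×10⁻⁶ A·m².
On axis B = (μ₀/4π)·2m/r³.
B = 2·(10⁻⁷)·(3.095×10⁻⁶) / (2.59)³ = 3.563×10⁻¹⁴ T.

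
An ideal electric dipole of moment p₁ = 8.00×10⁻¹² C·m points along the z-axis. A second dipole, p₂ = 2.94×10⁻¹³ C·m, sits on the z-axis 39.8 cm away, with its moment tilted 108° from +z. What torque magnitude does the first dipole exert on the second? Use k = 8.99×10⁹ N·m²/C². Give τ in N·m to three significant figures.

The second dipole sits on the axis of the first, so the field there is axial: E₁ = 2kp₁/r³ along +z.
E₁ = 2(8.99×10⁹)(8.00×10⁻¹²)/(0.398)³ = 2.282 N/C.
Torque on the second dipole: τ = p₂ E₁ sinθ.
τ = (2.94×10⁻¹³)(2.282)·sin108° = 6.379×10⁻¹³ N·m.

τ ≈ 6.38×10⁻¹³ N·m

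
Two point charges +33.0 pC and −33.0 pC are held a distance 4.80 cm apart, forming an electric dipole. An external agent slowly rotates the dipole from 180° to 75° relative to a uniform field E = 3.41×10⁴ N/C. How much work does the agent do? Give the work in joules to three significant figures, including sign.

Dipole moment p = qd = (3.30×10⁻¹¹ C)(0.0480 m) = 1.584×10⁻¹² C·m.
W_ext = ΔU = U(θ₂) − U(θ₁) = −pE cosθ₂ − (−pE cosθ₁) = pE(cosθ₁ − cosθ₂).
W = (1.584×10⁻¹²)(3.41×10⁴)·(cos180° − cos75°) = (5.401×10⁻⁸)·(-1.2588) = -6.799×10⁻⁸ J.

W ≈ -6.80×10⁻⁸ J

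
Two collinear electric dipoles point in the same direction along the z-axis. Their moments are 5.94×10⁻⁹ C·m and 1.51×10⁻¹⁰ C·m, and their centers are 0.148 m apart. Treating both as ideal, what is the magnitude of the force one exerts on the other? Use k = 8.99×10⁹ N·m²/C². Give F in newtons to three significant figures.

On-axis field of dipole 1 at distance r: E = 2kp₁/r³. Force on dipole 2 is F = p₂·dE/dr (gradient along axis).
dE/dr = −6kp₁/r⁴, so |F| = 6kp₁p₂/r⁴ (attractive for aligned moments).
F = 6(8.99×10⁹)(5.94×10⁻⁹)(1.51×10⁻¹⁰)/(0.148)⁴ = 1.008×10⁻⁴ N.

F ≈ 1.01×10⁻⁴ N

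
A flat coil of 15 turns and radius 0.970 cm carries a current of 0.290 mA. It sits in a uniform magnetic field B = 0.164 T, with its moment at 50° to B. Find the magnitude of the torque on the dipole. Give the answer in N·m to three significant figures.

m = NIA = NIπa² = 15·(2.90×10⁻⁴)·π·(0.00970)² = 1.286×10⁻⁶ A·m².
Torque on a magnetic dipole: τ = mB sinθ.
τ = (1.286×10⁻⁶)(0.164)·sin50° = 1.616×10⁻⁷ N·m.

τ ≈ 1.62×10⁻⁷ N·m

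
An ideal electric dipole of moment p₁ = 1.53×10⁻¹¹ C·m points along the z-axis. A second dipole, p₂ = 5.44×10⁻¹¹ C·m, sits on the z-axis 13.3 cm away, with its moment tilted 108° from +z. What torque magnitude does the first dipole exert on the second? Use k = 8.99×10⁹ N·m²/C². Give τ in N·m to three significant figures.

The second dipole sits on the axis of the first, so the field there is axial: E₁ = 2kp₁/r³ along +z.
E₁ = 2(8.99×10⁹)(1.53×10⁻¹¹)/(0.133)³ = 116.9 N/C.
Torque on the second dipole: τ = p₂ E₁ sinθ.
τ = (5.44×10⁻¹¹)(116.9)·sin108° = 6.050×10⁻⁹ N·m.

τ ≈ 6.05×10⁻⁹ N·m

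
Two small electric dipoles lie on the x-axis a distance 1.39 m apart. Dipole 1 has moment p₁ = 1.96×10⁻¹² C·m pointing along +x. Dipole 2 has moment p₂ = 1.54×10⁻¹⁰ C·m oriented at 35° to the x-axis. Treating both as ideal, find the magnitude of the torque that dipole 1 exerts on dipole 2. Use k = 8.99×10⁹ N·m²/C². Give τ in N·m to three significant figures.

The second dipole sits on the axis of the first, so the field there is axial: E₁ = 2kp₁/r³ along +x.
E₁ = 2(8.99×10⁹)(1.96×10⁻¹²)/(1.39)³ = 0.01312 N/C.
Torque on the second dipole: τ = p₂ E₁ sinθ.
τ = (1.54×10⁻¹⁰)(0.01312)·sin35° = 1.159×10⁻¹² N·m.

τ ≈ 1.16×10⁻¹² N·m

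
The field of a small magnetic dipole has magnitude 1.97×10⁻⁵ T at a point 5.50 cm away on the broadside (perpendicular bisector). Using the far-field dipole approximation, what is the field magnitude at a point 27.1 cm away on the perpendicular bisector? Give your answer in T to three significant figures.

B ≈ 1.65×10⁻⁷ T

Dipole fields scale as 1/r³ in the far field; the geometry is the same at both points.
B₂ = B₁ · (r₁/r₂)³ = 1.97×10⁻⁵ · (5.50/27.1)³.
(r₁/r₂)³ = (0.203)³ = 0.008359.
B₂ ≈ 1.647×10⁻⁷ T.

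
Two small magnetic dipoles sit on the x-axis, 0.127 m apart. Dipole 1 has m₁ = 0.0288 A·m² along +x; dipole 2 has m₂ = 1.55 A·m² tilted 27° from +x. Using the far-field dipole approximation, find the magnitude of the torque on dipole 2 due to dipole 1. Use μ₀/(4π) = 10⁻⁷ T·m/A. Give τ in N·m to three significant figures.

Dipole B is on the axis of dipole A, so B₁ there is axial: B₁ = (μ₀/4π)·2m₁/r³ along +x.
B₁ = 2(10⁻⁷)(0.0288)/(0.127)³ = 2.812×10⁻⁶ T.
τ = m₂ B₁ sinθ.
τ = (1.55)(2.812×10⁻⁶)·sin27° = 1.979×10⁻⁶ N·m.

τ ≈ 1.98×10⁻⁶ N·m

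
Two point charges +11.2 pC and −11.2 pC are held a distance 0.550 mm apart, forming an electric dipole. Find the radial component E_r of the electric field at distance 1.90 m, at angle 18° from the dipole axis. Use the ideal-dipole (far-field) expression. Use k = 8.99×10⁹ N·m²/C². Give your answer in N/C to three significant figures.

E_r ≈ 1.54×10⁻⁵ N/C

Dipole moment p = qd = (1.12×10⁻¹¹ C)(5.50×10⁻⁴ m) = 6.16×10⁻¹⁵ C·m.
For a dipole, E_r = (2kp cosθ)/r³.
kp/r³ = (8.99×10⁹)(6.16×10⁻¹⁵)/(1.90)³ = 8.074×10⁻⁶ N/C.
E_r = 2·8.074×10⁻⁶·cos18° = 1.536×10⁻⁵ N/C.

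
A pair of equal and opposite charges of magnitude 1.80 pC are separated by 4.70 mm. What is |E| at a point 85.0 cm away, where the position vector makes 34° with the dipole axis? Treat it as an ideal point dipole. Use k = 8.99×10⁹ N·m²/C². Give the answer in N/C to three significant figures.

E ≈ 2.17×10⁻⁴ N/C

Dipole moment p = qd = (1.80×10⁻¹² C)(0.00470 m) = 8.46×10⁻¹⁵ C·m.
At angle θ the dipole field magnitude is E = (kp/r³)·√(1 + 3cos²θ).
kp/r³ = (8.99×10⁹)(8.46×10⁻¹⁵) / (0.850)³ = 1.238×10⁻⁴ N/C.
√(1 + 3cos²34°) = √(1 + 3·0.6873) = √3.0619 ≈ 1.7498.
E ≈ 1.238×10⁻⁴ × 1.750 = 2.167×10⁻⁴ N/C.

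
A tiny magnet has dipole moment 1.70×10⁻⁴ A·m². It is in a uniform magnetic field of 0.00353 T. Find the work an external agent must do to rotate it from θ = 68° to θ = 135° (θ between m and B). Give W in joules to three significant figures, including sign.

W ≈ 6.49×10⁻⁷ J

W_ext = ΔU = −mB cosθ₂ + mB cosθ₁ = mB(cosθ₁ − cosθ₂).
W = (1.70×10⁻⁴)(0.00353)·(cos68° − cos135°) = (6.001×10⁻⁷)·(+1.0817) = 6.491×10⁻⁷ J.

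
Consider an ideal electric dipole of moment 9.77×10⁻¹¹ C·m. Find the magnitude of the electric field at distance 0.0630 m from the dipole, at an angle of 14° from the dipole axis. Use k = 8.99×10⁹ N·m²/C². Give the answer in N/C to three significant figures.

E ≈ 6870 N/C

At angle θ the dipole field magnitude is E = (kp/r³)·√(1 + 3cos²θ).
kp/r³ = (8.99×10⁹)(9.77×10⁻¹¹) / (0.0630)³ = 3513 N/C.
√(1 + 3cos²14°) = √(1 + 3·0.9415) = √3.8244 ≈ 1.9556.
E ≈ 3513 × 1.956 = 6869 N/C.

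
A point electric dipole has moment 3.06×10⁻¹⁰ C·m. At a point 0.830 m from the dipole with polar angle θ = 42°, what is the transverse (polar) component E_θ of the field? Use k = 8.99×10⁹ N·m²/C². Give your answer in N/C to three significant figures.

For a dipole, E_θ = (kp sinθ)/r³.
kp/r³ = (8.99×10⁹)(3.06×10⁻¹⁰)/(0.830)³ = 4.811 N/C.
E_θ = 4.811·sin42° = 3.219 N/C.

E_θ ≈ 3.22 N/C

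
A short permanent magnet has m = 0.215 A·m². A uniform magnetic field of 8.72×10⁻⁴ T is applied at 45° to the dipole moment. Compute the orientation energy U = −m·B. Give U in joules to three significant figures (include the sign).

U = −m·B = −mB cosθ.
U = −(0.215)(8.72×10⁻⁴)·cos45° = -1.326×10⁻⁴ J.

U ≈ -1.33×10⁻⁴ J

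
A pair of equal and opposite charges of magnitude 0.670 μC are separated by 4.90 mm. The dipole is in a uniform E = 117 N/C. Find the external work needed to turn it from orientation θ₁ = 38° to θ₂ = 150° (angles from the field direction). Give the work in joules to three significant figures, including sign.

Dipole moment p = qd = (6.70×10⁻⁷ C)(0.00490 m) = 3.283×10⁻⁹ C·m.
W_ext = ΔU = U(θ₂) − U(θ₁) = −pE cosθ₂ − (−pE cosθ₁) = pE(cosθ₁ − cosθ₂).
W = (3.283×10⁻⁹)(117)·(cos38° − cos150°) = (3.841×10⁻⁷)·(+1.6540) = 6.353×10⁻⁷ J.

W ≈ 6.35×10⁻⁷ J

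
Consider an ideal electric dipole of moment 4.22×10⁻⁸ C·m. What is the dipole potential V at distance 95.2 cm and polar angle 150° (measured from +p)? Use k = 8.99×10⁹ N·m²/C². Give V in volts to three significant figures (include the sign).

The dipole potential is V = kp cosθ / r².
V = (8.99×10⁹)(4.22×10⁻⁸)·cos150° / (0.952)² = -362.5 V.

V ≈ -363 V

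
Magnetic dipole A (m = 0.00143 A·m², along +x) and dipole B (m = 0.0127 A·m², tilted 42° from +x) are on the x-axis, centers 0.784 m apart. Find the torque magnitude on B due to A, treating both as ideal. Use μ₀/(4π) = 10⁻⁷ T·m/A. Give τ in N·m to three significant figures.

Dipole B is on the axis of dipole A, so B₁ there is axial: B₁ = (μ₀/4π)·2m₁/r³ along +x.
B₁ = 2(10⁻⁷)(0.00143)/(0.784)³ = 5.935×10⁻¹⁰ T.
τ = m₂ B₁ sinθ.
τ = (0.0127)(5.935×10⁻¹⁰)·sin42° = 5.044×10⁻¹² N·m.

τ ≈ 5.04×10⁻¹² N·m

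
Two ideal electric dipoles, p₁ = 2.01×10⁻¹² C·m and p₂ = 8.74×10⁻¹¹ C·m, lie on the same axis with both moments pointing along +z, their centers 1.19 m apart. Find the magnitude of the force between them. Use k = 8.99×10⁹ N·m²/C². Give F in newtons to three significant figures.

On-axis field of dipole 1 at distance r: E = 2kp₁/r³. Force on dipole 2 is F = p₂·dE/dr (gradient along axis).
dE/dr = −6kp₁/r⁴, so |F| = 6kp₁p₂/r⁴ (attractive for aligned moments).
F = 6(8.99×10⁹)(2.01×10⁻¹²)(8.74×10⁻¹¹)/(1.19)⁴ = 4.725×10⁻¹² N.

F ≈ 4.73×10⁻¹² N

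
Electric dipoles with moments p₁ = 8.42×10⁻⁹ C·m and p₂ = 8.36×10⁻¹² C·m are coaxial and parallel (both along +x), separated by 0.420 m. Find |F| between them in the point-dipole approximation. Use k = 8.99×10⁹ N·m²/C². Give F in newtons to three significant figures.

On-axis field of dipole 1 at distance r: E = 2kp₁/r³. Force on dipole 2 is F = p₂·dE/dr (gradient along axis).
dE/dr = −6kp₁/r⁴, so |F| = 6kp₁p₂/r⁴ (attractive for aligned moments).
F = 6(8.99×10⁹)(8.42×10⁻⁹)(8.36×10⁻¹²)/(0.420)⁴ = 1.220×10⁻⁷ N.

F ≈ 1.22×10⁻⁷ N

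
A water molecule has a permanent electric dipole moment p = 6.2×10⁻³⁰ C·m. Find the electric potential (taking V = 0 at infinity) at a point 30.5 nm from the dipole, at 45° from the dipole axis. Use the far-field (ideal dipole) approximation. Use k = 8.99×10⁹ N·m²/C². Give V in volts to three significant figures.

V ≈ 4.24×10⁻⁵ V

The dipole potential is V = kp cosθ / r².
V = (8.99×10⁹)(6.20×10⁻³⁰)·cos45° / (3.05×10⁻⁸)² = 4.237×10⁻⁵ V.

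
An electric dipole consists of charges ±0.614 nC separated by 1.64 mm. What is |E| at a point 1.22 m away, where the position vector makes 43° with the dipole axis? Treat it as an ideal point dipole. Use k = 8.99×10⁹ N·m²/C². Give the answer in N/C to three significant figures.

Dipole moment p = qd = (6.14×10⁻¹⁰ C)(0.00164 m) = 1.007×10⁻¹² C·m.
At angle θ the dipole field magnitude is E = (kp/r³)·√(1 + 3cos²θ).
kp/r³ = (8.99×10⁹)(1.007×10⁻¹²) / (1.22)³ = 0.004986 N/C.
√(1 + 3cos²43°) = √(1 + 3·0.5349) = √2.6046 ≈ 1.6139.
E ≈ 0.004986 × 1.614 = 0.008046 N/C.

E ≈ 0.00805 N/C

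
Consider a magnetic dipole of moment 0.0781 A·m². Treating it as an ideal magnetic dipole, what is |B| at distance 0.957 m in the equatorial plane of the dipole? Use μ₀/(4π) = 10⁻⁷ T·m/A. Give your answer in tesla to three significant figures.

B ≈ 8.91×10⁻⁹ T

In the equatorial plane B = (μ₀/4π)·m/r³ (half the axial value).
B = (10⁻⁷)·(0.0781) / (0.957)³ = 8.911×10⁻⁹ T.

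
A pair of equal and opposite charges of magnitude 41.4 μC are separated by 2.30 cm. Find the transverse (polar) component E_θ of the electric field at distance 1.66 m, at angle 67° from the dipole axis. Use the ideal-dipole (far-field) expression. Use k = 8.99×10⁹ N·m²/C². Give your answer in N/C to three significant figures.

Dipole moment p = qd = (4.14×10⁻⁵ C)(0.0230 m) = 9.522×10⁻⁷ C·m.
For a dipole, E_θ = (kp sinθ)/r³.
kp/r³ = (8.99×10⁹)(9.522×10⁻⁷)/(1.66)³ = 1871 N/C.
E_θ = 1871·sin67° = 1723 N/C.

E_θ ≈ 1720 N/C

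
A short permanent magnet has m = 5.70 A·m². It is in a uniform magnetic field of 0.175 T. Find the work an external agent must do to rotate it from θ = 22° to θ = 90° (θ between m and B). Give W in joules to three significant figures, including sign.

W_ext = ΔU = −mB cosθ₂ + mB cosθ₁ = mB(cosθ₁ − cosθ₂).
W = (5.70)(0.175)·(cos22° − cos90°) = (0.9975)·(+0.9272) = 0.9249 J.

W ≈ 0.925 J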